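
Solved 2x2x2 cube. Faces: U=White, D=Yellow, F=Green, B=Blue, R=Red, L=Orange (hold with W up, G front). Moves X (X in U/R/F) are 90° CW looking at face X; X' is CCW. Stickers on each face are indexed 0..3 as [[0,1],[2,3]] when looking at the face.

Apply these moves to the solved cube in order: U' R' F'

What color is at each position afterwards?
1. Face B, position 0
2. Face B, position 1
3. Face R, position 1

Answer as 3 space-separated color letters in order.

Answer: Y R R

Derivation:
After move 1 (U'): U=WWWW F=OOGG R=GGRR B=RRBB L=BBOO
After move 2 (R'): R=GRGR U=WBWR F=OWGW D=YOYG B=YRYB
After move 3 (F'): F=WWOG U=WBGG R=ORYR D=BOYG L=BROW
Query 1: B[0] = Y
Query 2: B[1] = R
Query 3: R[1] = R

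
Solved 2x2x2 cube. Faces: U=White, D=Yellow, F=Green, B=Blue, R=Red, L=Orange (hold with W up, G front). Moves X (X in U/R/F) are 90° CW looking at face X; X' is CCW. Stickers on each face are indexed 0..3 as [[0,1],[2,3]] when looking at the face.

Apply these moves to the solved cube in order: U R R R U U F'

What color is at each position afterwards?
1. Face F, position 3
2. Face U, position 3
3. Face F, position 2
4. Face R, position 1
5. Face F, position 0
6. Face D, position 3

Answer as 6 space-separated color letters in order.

Answer: G B Y G O G

Derivation:
After move 1 (U): U=WWWW F=RRGG R=BBRR B=OOBB L=GGOO
After move 2 (R): R=RBRB U=WRWG F=RYGY D=YBYO B=WOWB
After move 3 (R): R=RRBB U=WYWY F=RBGO D=YWYW B=GORB
After move 4 (R): R=BRBR U=WBWO F=RWGW D=YRYG B=YOYB
After move 5 (U): U=WWOB F=BRGW R=YOBR B=GGYB L=RWOO
After move 6 (U): U=OWBW F=YOGW R=GGBR B=RWYB L=BROO
After move 7 (F'): F=OWYG U=OWGB R=RGYR D=ROYG L=BWOB
Query 1: F[3] = G
Query 2: U[3] = B
Query 3: F[2] = Y
Query 4: R[1] = G
Query 5: F[0] = O
Query 6: D[3] = G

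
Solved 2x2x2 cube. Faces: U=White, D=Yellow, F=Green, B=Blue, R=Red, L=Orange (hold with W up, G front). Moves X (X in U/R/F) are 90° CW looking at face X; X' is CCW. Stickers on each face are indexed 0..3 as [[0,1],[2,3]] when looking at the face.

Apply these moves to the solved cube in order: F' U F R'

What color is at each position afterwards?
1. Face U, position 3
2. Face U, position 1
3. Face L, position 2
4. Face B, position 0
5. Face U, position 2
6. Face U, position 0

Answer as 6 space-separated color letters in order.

After move 1 (F'): F=GGGG U=WWRR R=YRYR D=OOYY L=OWOW
After move 2 (U): U=RWRW F=YRGG R=BBYR B=OWBB L=GGOW
After move 3 (F): F=GYGR U=RWWG R=RBWR D=YBYY L=GOOO
After move 4 (R'): R=BRRW U=RBWO F=GWGG D=YYYR B=YWBB
Query 1: U[3] = O
Query 2: U[1] = B
Query 3: L[2] = O
Query 4: B[0] = Y
Query 5: U[2] = W
Query 6: U[0] = R

Answer: O B O Y W R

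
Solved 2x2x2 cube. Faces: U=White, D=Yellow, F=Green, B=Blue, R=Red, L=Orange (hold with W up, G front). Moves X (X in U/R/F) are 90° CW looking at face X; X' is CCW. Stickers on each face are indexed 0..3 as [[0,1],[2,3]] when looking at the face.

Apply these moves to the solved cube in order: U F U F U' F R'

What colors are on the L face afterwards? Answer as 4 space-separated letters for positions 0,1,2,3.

After move 1 (U): U=WWWW F=RRGG R=BBRR B=OOBB L=GGOO
After move 2 (F): F=GRGR U=WWOG R=WBWR D=RBYY L=GYOY
After move 3 (U): U=OWGW F=WBGR R=OOWR B=GYBB L=GROY
After move 4 (F): F=GWRB U=OWYR R=GOWR D=WOYY L=GROB
After move 5 (U'): U=WROY F=GRRB R=GWWR B=GOBB L=GYOB
After move 6 (F): F=RGBR U=WRBY R=OWYR D=WGYY L=GWOO
After move 7 (R'): R=WROY U=WBBG F=RRBY D=WGYR B=YOGB
Query: L face = GWOO

Answer: G W O O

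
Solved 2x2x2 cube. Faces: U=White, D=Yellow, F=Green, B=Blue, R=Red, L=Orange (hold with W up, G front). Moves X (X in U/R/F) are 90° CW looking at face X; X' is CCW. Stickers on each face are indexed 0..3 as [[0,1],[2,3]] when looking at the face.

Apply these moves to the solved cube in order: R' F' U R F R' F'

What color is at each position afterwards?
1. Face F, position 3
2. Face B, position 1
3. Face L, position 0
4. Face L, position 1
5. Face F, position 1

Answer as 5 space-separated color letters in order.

After move 1 (R'): R=RRRR U=WBWB F=GWGW D=YGYG B=YBYB
After move 2 (F'): F=WWGG U=WBRR R=GRYR D=OOYG L=OBOW
After move 3 (U): U=RWRB F=GRGG R=YBYR B=OBYB L=WWOW
After move 4 (R): R=YYRB U=RRRG F=GOGG D=OYYO B=BBWB
After move 5 (F): F=GGGO U=RRWW R=RYGB D=RYYO L=WOOY
After move 6 (R'): R=YBRG U=RWWB F=GRGW D=RGYO B=OBYB
After move 7 (F'): F=RWGG U=RWYR R=GBRG D=OYYO L=WBOW
Query 1: F[3] = G
Query 2: B[1] = B
Query 3: L[0] = W
Query 4: L[1] = B
Query 5: F[1] = W

Answer: G B W B W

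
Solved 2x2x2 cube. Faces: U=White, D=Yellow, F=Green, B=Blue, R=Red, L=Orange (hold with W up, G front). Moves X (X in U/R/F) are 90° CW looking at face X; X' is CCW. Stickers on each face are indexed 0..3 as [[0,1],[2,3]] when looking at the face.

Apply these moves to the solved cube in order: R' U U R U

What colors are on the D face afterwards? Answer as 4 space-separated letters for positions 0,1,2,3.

After move 1 (R'): R=RRRR U=WBWB F=GWGW D=YGYG B=YBYB
After move 2 (U): U=WWBB F=RRGW R=YBRR B=OOYB L=GWOO
After move 3 (U): U=BWBW F=YBGW R=OORR B=GWYB L=RROO
After move 4 (R): R=RORO U=BBBW F=YGGG D=YYYG B=WWWB
After move 5 (U): U=BBWB F=ROGG R=WWRO B=RRWB L=YGOO
Query: D face = YYYG

Answer: Y Y Y G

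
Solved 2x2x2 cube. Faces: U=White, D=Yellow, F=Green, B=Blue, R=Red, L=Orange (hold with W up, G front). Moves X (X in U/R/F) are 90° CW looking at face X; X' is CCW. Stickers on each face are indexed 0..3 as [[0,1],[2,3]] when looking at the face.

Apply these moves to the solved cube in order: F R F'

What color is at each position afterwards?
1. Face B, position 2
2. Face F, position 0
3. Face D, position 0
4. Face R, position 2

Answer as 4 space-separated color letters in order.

After move 1 (F): F=GGGG U=WWOO R=WRWR D=RRYY L=OYOY
After move 2 (R): R=WWRR U=WGOG F=GRGY D=RBYB B=OBWB
After move 3 (F'): F=RYGG U=WGWR R=BWRR D=YYYB L=OGOO
Query 1: B[2] = W
Query 2: F[0] = R
Query 3: D[0] = Y
Query 4: R[2] = R

Answer: W R Y R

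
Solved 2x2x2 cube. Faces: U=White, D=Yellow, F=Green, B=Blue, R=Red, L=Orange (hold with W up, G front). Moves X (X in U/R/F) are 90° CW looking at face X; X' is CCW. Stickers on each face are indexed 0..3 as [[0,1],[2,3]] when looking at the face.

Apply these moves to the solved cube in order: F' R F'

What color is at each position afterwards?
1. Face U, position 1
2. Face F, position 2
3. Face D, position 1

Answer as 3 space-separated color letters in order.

Answer: G G W

Derivation:
After move 1 (F'): F=GGGG U=WWRR R=YRYR D=OOYY L=OWOW
After move 2 (R): R=YYRR U=WGRG F=GOGY D=OBYB B=RBWB
After move 3 (F'): F=OYGG U=WGYR R=BYOR D=WWYB L=OGOR
Query 1: U[1] = G
Query 2: F[2] = G
Query 3: D[1] = W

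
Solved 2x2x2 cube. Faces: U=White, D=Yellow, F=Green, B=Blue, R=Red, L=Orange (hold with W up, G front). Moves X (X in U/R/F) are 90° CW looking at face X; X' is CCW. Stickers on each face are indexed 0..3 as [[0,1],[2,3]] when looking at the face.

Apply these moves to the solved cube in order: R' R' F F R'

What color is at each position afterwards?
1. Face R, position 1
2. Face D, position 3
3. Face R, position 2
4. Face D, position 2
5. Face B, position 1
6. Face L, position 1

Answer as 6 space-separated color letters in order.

After move 1 (R'): R=RRRR U=WBWB F=GWGW D=YGYG B=YBYB
After move 2 (R'): R=RRRR U=WYWY F=GBGB D=YWYW B=GBGB
After move 3 (F): F=GGBB U=WYOO R=WRYR D=RRYW L=OYOW
After move 4 (F): F=BGBG U=WYWY R=OROR D=YWYW L=OROR
After move 5 (R'): R=RROO U=WGWG F=BYBY D=YGYG B=WBWB
Query 1: R[1] = R
Query 2: D[3] = G
Query 3: R[2] = O
Query 4: D[2] = Y
Query 5: B[1] = B
Query 6: L[1] = R

Answer: R G O Y B R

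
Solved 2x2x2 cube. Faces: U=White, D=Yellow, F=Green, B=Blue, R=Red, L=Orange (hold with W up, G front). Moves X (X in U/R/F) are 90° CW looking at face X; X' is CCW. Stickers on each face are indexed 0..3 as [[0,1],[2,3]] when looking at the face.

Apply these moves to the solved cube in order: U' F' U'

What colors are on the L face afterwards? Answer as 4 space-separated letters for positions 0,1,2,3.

After move 1 (U'): U=WWWW F=OOGG R=GGRR B=RRBB L=BBOO
After move 2 (F'): F=OGOG U=WWGR R=YGYR D=BOYY L=BWOW
After move 3 (U'): U=WRWG F=BWOG R=OGYR B=YGBB L=RROW
Query: L face = RROW

Answer: R R O W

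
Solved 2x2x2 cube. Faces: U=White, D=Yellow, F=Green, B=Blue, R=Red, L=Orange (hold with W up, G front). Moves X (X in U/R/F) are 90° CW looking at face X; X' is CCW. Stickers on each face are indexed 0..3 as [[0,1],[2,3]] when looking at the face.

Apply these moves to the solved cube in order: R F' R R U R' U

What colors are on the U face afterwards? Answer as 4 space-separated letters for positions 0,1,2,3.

After move 1 (R): R=RRRR U=WGWG F=GYGY D=YBYB B=WBWB
After move 2 (F'): F=YYGG U=WGRR R=BRYR D=OOYB L=OGOW
After move 3 (R): R=YBRR U=WYRG F=YOGB D=OWYW B=RBGB
After move 4 (R): R=RYRB U=WORB F=YWGW D=OGYR B=GBYB
After move 5 (U): U=RWBO F=RYGW R=GBRB B=OGYB L=YWOW
After move 6 (R'): R=BBGR U=RYBO F=RWGO D=OYYW B=RGGB
After move 7 (U): U=BROY F=BBGO R=RGGR B=YWGB L=RWOW
Query: U face = BROY

Answer: B R O Y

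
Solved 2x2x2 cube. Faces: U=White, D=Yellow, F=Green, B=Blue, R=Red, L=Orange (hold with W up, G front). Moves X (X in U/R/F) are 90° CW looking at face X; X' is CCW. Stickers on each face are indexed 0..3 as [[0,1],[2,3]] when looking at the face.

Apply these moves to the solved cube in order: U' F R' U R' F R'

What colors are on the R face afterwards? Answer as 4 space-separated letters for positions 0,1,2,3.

After move 1 (U'): U=WWWW F=OOGG R=GGRR B=RRBB L=BBOO
After move 2 (F): F=GOGO U=WWOB R=WGWR D=RGYY L=BYOY
After move 3 (R'): R=GRWW U=WBOR F=GWGB D=ROYO B=YRGB
After move 4 (U): U=OWRB F=GRGB R=YRWW B=BYGB L=GWOY
After move 5 (R'): R=RWYW U=OGRB F=GWGB D=RRYB B=OYOB
After move 6 (F): F=GGBW U=OGYW R=RWBW D=YRYB L=GROR
After move 7 (R'): R=WWRB U=OOYO F=GGBW D=YGYW B=BYRB
Query: R face = WWRB

Answer: W W R B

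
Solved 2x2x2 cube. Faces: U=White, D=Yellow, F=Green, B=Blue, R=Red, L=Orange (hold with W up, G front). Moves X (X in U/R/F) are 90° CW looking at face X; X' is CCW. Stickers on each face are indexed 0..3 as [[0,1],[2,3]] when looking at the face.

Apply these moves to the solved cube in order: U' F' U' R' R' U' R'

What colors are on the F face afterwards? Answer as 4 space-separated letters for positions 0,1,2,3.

Answer: R Y O W

Derivation:
After move 1 (U'): U=WWWW F=OOGG R=GGRR B=RRBB L=BBOO
After move 2 (F'): F=OGOG U=WWGR R=YGYR D=BOYY L=BWOW
After move 3 (U'): U=WRWG F=BWOG R=OGYR B=YGBB L=RROW
After move 4 (R'): R=GROY U=WBWY F=BROG D=BWYG B=YGOB
After move 5 (R'): R=RYGO U=WOWY F=BBOY D=BRYG B=GGWB
After move 6 (U'): U=OYWW F=RROY R=BBGO B=RYWB L=GGOW
After move 7 (R'): R=BOBG U=OWWR F=RYOW D=BRYY B=GYRB
Query: F face = RYOW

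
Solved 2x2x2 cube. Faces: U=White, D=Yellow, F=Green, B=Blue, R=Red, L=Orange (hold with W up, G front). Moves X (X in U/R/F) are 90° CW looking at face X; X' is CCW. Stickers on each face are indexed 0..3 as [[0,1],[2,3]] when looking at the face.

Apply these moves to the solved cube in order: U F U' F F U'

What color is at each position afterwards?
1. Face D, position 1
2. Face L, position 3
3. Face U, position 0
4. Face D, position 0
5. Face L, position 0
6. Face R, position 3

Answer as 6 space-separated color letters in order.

Answer: W G G O W R

Derivation:
After move 1 (U): U=WWWW F=RRGG R=BBRR B=OOBB L=GGOO
After move 2 (F): F=GRGR U=WWOG R=WBWR D=RBYY L=GYOY
After move 3 (U'): U=WGWO F=GYGR R=GRWR B=WBBB L=OOOY
After move 4 (F): F=GGRY U=WGYO R=WROR D=WGYY L=OROB
After move 5 (F): F=RGYG U=WGBR R=YROR D=OWYY L=OWOG
After move 6 (U'): U=GRWB F=OWYG R=RGOR B=YRBB L=WBOG
Query 1: D[1] = W
Query 2: L[3] = G
Query 3: U[0] = G
Query 4: D[0] = O
Query 5: L[0] = W
Query 6: R[3] = R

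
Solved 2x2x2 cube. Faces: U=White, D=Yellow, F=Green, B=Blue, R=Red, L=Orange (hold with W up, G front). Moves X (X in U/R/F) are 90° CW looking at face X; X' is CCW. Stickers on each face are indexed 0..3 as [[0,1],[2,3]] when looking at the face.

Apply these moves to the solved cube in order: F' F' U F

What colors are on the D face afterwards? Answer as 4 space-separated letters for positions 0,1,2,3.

After move 1 (F'): F=GGGG U=WWRR R=YRYR D=OOYY L=OWOW
After move 2 (F'): F=GGGG U=WWYY R=OROR D=WWYY L=OROR
After move 3 (U): U=YWYW F=ORGG R=BBOR B=ORBB L=GGOR
After move 4 (F): F=GOGR U=YWRG R=YBWR D=OBYY L=GWOW
Query: D face = OBYY

Answer: O B Y Y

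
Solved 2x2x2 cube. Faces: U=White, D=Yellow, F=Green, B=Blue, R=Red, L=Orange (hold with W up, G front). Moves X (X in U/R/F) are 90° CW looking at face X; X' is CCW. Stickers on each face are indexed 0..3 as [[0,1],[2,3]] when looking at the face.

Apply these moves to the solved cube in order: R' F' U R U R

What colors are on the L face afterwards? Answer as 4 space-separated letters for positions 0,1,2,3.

Answer: G O O W

Derivation:
After move 1 (R'): R=RRRR U=WBWB F=GWGW D=YGYG B=YBYB
After move 2 (F'): F=WWGG U=WBRR R=GRYR D=OOYG L=OBOW
After move 3 (U): U=RWRB F=GRGG R=YBYR B=OBYB L=WWOW
After move 4 (R): R=YYRB U=RRRG F=GOGG D=OYYO B=BBWB
After move 5 (U): U=RRGR F=YYGG R=BBRB B=WWWB L=GOOW
After move 6 (R): R=RBBB U=RYGG F=YYGO D=OWYW B=RWRB
Query: L face = GOOW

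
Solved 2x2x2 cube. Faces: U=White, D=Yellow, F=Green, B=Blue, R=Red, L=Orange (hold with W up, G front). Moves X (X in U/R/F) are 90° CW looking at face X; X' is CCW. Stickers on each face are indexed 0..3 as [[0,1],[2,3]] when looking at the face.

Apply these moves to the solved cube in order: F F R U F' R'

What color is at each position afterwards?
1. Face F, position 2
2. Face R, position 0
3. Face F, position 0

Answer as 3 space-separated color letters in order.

Answer: O B O

Derivation:
After move 1 (F): F=GGGG U=WWOO R=WRWR D=RRYY L=OYOY
After move 2 (F): F=GGGG U=WWYY R=OROR D=WWYY L=OROR
After move 3 (R): R=OORR U=WGYG F=GWGY D=WBYB B=YBWB
After move 4 (U): U=YWGG F=OOGY R=YBRR B=ORWB L=GWOR
After move 5 (F'): F=OYOG U=YWYR R=BBWR D=WRYB L=GGOG
After move 6 (R'): R=BRBW U=YWYO F=OWOR D=WYYG B=BRRB
Query 1: F[2] = O
Query 2: R[0] = B
Query 3: F[0] = O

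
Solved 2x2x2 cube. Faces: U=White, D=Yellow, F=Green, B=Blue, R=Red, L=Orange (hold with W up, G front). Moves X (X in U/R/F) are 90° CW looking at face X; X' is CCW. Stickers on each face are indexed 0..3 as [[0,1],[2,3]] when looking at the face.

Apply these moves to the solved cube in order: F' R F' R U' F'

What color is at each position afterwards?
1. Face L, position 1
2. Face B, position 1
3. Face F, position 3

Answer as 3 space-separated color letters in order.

After move 1 (F'): F=GGGG U=WWRR R=YRYR D=OOYY L=OWOW
After move 2 (R): R=YYRR U=WGRG F=GOGY D=OBYB B=RBWB
After move 3 (F'): F=OYGG U=WGYR R=BYOR D=WWYB L=OGOR
After move 4 (R): R=OBRY U=WYYG F=OWGB D=WWYR B=RBGB
After move 5 (U'): U=YGWY F=OGGB R=OWRY B=OBGB L=RBOR
After move 6 (F'): F=GBOG U=YGOR R=WWWY D=BRYR L=RYOW
Query 1: L[1] = Y
Query 2: B[1] = B
Query 3: F[3] = G

Answer: Y B G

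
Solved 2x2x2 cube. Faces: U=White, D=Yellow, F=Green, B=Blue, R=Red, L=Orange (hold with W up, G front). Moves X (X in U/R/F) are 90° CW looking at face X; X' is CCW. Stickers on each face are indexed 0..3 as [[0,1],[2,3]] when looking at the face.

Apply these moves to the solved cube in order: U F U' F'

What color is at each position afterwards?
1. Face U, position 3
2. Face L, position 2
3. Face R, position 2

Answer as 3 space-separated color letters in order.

Answer: W O R

Derivation:
After move 1 (U): U=WWWW F=RRGG R=BBRR B=OOBB L=GGOO
After move 2 (F): F=GRGR U=WWOG R=WBWR D=RBYY L=GYOY
After move 3 (U'): U=WGWO F=GYGR R=GRWR B=WBBB L=OOOY
After move 4 (F'): F=YRGG U=WGGW R=BRRR D=OYYY L=OOOW
Query 1: U[3] = W
Query 2: L[2] = O
Query 3: R[2] = R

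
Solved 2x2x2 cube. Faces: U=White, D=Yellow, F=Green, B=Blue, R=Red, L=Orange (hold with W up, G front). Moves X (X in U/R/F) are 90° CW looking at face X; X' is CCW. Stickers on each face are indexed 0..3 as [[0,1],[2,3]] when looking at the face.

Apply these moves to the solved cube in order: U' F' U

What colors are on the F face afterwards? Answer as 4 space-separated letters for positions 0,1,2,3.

Answer: Y G O G

Derivation:
After move 1 (U'): U=WWWW F=OOGG R=GGRR B=RRBB L=BBOO
After move 2 (F'): F=OGOG U=WWGR R=YGYR D=BOYY L=BWOW
After move 3 (U): U=GWRW F=YGOG R=RRYR B=BWBB L=OGOW
Query: F face = YGOG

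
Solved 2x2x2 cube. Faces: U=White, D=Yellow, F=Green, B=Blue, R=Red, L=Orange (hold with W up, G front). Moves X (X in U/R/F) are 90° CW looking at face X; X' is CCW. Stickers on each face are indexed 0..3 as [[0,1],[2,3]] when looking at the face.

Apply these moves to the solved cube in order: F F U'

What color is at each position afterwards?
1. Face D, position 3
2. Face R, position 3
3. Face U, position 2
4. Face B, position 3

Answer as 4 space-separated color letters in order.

After move 1 (F): F=GGGG U=WWOO R=WRWR D=RRYY L=OYOY
After move 2 (F): F=GGGG U=WWYY R=OROR D=WWYY L=OROR
After move 3 (U'): U=WYWY F=ORGG R=GGOR B=ORBB L=BBOR
Query 1: D[3] = Y
Query 2: R[3] = R
Query 3: U[2] = W
Query 4: B[3] = B

Answer: Y R W B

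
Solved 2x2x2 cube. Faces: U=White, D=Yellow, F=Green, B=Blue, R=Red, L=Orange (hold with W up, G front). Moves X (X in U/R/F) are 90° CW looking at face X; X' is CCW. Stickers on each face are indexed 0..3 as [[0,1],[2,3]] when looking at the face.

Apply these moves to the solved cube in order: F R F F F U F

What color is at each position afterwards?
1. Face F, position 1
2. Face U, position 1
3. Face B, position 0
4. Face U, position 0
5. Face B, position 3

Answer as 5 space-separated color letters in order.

After move 1 (F): F=GGGG U=WWOO R=WRWR D=RRYY L=OYOY
After move 2 (R): R=WWRR U=WGOG F=GRGY D=RBYB B=OBWB
After move 3 (F): F=GGYR U=WGYY R=OWGR D=RWYB L=OROB
After move 4 (F): F=YGRG U=WGBR R=YWYR D=GOYB L=OROW
After move 5 (F): F=RYGG U=WGWR R=BWRR D=YYYB L=OGOO
After move 6 (U): U=WWRG F=BWGG R=OBRR B=OGWB L=RYOO
After move 7 (F): F=GBGW U=WWOY R=RBGR D=ROYB L=RYOY
Query 1: F[1] = B
Query 2: U[1] = W
Query 3: B[0] = O
Query 4: U[0] = W
Query 5: B[3] = B

Answer: B W O W B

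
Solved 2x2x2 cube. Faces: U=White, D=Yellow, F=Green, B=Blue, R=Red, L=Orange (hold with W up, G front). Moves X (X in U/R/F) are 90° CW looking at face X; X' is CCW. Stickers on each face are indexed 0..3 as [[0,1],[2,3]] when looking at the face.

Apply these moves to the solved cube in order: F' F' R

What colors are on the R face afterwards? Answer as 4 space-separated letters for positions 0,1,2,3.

After move 1 (F'): F=GGGG U=WWRR R=YRYR D=OOYY L=OWOW
After move 2 (F'): F=GGGG U=WWYY R=OROR D=WWYY L=OROR
After move 3 (R): R=OORR U=WGYG F=GWGY D=WBYB B=YBWB
Query: R face = OORR

Answer: O O R R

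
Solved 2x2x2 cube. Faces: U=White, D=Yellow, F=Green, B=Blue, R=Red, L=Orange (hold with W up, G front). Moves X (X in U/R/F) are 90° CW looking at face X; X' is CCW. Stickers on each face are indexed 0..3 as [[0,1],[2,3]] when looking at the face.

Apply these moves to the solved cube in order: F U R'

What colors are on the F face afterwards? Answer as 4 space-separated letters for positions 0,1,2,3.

Answer: W W G W

Derivation:
After move 1 (F): F=GGGG U=WWOO R=WRWR D=RRYY L=OYOY
After move 2 (U): U=OWOW F=WRGG R=BBWR B=OYBB L=GGOY
After move 3 (R'): R=BRBW U=OBOO F=WWGW D=RRYG B=YYRB
Query: F face = WWGW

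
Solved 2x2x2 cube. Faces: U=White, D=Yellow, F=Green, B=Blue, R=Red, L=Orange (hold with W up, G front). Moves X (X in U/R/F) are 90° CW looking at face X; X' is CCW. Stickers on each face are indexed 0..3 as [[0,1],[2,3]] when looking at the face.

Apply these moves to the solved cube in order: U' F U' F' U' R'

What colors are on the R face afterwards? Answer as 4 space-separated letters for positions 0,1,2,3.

After move 1 (U'): U=WWWW F=OOGG R=GGRR B=RRBB L=BBOO
After move 2 (F): F=GOGO U=WWOB R=WGWR D=RGYY L=BYOY
After move 3 (U'): U=WBWO F=BYGO R=GOWR B=WGBB L=RROY
After move 4 (F'): F=YOBG U=WBGW R=GORR D=RYYY L=ROOW
After move 5 (U'): U=BWWG F=ROBG R=YORR B=GOBB L=WGOW
After move 6 (R'): R=ORYR U=BBWG F=RWBG D=ROYG B=YOYB
Query: R face = ORYR

Answer: O R Y R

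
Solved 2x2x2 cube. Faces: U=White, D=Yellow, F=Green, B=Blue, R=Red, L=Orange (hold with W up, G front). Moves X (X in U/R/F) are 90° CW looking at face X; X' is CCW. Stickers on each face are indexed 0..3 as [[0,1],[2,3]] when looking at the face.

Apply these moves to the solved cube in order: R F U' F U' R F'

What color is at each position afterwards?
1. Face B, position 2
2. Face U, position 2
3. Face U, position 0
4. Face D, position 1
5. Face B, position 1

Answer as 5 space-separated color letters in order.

After move 1 (R): R=RRRR U=WGWG F=GYGY D=YBYB B=WBWB
After move 2 (F): F=GGYY U=WGOO R=WRGR D=RRYB L=OYOB
After move 3 (U'): U=GOWO F=OYYY R=GGGR B=WRWB L=WBOB
After move 4 (F): F=YOYY U=GOBB R=WGOR D=GGYB L=WROR
After move 5 (U'): U=OBGB F=WRYY R=YOOR B=WGWB L=WROR
After move 6 (R): R=OYRO U=ORGY F=WGYB D=GWYW B=BGBB
After move 7 (F'): F=GBWY U=OROR R=WYGO D=RRYW L=WYOG
Query 1: B[2] = B
Query 2: U[2] = O
Query 3: U[0] = O
Query 4: D[1] = R
Query 5: B[1] = G

Answer: B O O R G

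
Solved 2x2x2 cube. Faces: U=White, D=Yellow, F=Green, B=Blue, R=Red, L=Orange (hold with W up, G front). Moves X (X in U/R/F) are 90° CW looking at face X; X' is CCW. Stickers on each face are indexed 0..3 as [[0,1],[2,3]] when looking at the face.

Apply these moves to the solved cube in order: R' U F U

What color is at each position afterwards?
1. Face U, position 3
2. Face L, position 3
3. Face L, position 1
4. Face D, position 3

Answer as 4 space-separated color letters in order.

Answer: W G R G

Derivation:
After move 1 (R'): R=RRRR U=WBWB F=GWGW D=YGYG B=YBYB
After move 2 (U): U=WWBB F=RRGW R=YBRR B=OOYB L=GWOO
After move 3 (F): F=GRWR U=WWOW R=BBBR D=RYYG L=GYOG
After move 4 (U): U=OWWW F=BBWR R=OOBR B=GYYB L=GROG
Query 1: U[3] = W
Query 2: L[3] = G
Query 3: L[1] = R
Query 4: D[3] = G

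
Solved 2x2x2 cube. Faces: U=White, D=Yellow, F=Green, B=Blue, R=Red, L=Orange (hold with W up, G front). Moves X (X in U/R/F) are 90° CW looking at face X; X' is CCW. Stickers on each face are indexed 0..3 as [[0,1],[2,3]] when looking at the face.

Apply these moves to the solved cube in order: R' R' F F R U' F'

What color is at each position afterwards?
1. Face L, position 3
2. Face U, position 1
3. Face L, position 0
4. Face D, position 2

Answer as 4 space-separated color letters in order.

Answer: W G Y Y

Derivation:
After move 1 (R'): R=RRRR U=WBWB F=GWGW D=YGYG B=YBYB
After move 2 (R'): R=RRRR U=WYWY F=GBGB D=YWYW B=GBGB
After move 3 (F): F=GGBB U=WYOO R=WRYR D=RRYW L=OYOW
After move 4 (F): F=BGBG U=WYWY R=OROR D=YWYW L=OROR
After move 5 (R): R=OORR U=WGWG F=BWBW D=YGYG B=YBYB
After move 6 (U'): U=GGWW F=ORBW R=BWRR B=OOYB L=YBOR
After move 7 (F'): F=RWOB U=GGBR R=GWYR D=BRYG L=YWOW
Query 1: L[3] = W
Query 2: U[1] = G
Query 3: L[0] = Y
Query 4: D[2] = Y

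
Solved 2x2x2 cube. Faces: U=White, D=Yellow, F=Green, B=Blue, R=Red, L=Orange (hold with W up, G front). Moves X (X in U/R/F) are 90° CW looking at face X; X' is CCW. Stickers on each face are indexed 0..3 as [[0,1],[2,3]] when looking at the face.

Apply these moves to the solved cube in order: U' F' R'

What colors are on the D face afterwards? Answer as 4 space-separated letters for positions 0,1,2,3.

After move 1 (U'): U=WWWW F=OOGG R=GGRR B=RRBB L=BBOO
After move 2 (F'): F=OGOG U=WWGR R=YGYR D=BOYY L=BWOW
After move 3 (R'): R=GRYY U=WBGR F=OWOR D=BGYG B=YROB
Query: D face = BGYG

Answer: B G Y G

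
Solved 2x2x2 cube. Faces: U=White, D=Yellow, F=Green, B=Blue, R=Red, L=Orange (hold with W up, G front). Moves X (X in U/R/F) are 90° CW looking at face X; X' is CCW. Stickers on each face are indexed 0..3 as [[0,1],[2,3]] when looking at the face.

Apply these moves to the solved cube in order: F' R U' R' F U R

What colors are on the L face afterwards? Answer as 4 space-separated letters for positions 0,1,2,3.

Answer: G O O W

Derivation:
After move 1 (F'): F=GGGG U=WWRR R=YRYR D=OOYY L=OWOW
After move 2 (R): R=YYRR U=WGRG F=GOGY D=OBYB B=RBWB
After move 3 (U'): U=GGWR F=OWGY R=GORR B=YYWB L=RBOW
After move 4 (R'): R=ORGR U=GWWY F=OGGR D=OWYY B=BYBB
After move 5 (F): F=GORG U=GWWB R=WRYR D=GOYY L=ROOW
After move 6 (U): U=WGBW F=WRRG R=BYYR B=ROBB L=GOOW
After move 7 (R): R=YBRY U=WRBG F=WORY D=GBYR B=WOGB
Query: L face = GOOW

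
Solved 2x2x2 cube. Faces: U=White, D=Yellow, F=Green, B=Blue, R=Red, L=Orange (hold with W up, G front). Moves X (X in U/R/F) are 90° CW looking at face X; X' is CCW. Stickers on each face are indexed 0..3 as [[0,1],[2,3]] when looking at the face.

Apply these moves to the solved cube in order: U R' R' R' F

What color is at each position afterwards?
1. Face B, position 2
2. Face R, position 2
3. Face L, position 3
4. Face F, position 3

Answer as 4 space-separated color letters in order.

Answer: W G B Y

Derivation:
After move 1 (U): U=WWWW F=RRGG R=BBRR B=OOBB L=GGOO
After move 2 (R'): R=BRBR U=WBWO F=RWGW D=YRYG B=YOYB
After move 3 (R'): R=RRBB U=WYWY F=RBGO D=YWYW B=GORB
After move 4 (R'): R=RBRB U=WRWG F=RYGY D=YBYO B=WOWB
After move 5 (F): F=GRYY U=WROG R=WBGB D=RRYO L=GYOB
Query 1: B[2] = W
Query 2: R[2] = G
Query 3: L[3] = B
Query 4: F[3] = Y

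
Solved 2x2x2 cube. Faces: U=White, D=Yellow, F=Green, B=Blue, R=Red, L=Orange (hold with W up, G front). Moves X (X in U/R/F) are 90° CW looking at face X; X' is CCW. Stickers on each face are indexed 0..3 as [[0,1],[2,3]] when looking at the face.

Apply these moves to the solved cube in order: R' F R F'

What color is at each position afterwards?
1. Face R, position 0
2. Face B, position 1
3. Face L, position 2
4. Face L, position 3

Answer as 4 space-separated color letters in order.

After move 1 (R'): R=RRRR U=WBWB F=GWGW D=YGYG B=YBYB
After move 2 (F): F=GGWW U=WBOO R=WRBR D=RRYG L=OYOG
After move 3 (R): R=BWRR U=WGOW F=GRWG D=RYYY B=OBBB
After move 4 (F'): F=RGGW U=WGBR R=YWRR D=YGYY L=OWOO
Query 1: R[0] = Y
Query 2: B[1] = B
Query 3: L[2] = O
Query 4: L[3] = O

Answer: Y B O O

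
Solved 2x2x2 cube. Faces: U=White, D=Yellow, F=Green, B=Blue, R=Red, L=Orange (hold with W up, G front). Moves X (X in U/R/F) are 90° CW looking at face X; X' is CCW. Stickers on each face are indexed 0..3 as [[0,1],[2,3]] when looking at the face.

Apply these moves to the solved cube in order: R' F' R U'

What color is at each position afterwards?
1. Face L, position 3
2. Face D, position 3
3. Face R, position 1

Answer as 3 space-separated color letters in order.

Answer: W Y O

Derivation:
After move 1 (R'): R=RRRR U=WBWB F=GWGW D=YGYG B=YBYB
After move 2 (F'): F=WWGG U=WBRR R=GRYR D=OOYG L=OBOW
After move 3 (R): R=YGRR U=WWRG F=WOGG D=OYYY B=RBBB
After move 4 (U'): U=WGWR F=OBGG R=WORR B=YGBB L=RBOW
Query 1: L[3] = W
Query 2: D[3] = Y
Query 3: R[1] = O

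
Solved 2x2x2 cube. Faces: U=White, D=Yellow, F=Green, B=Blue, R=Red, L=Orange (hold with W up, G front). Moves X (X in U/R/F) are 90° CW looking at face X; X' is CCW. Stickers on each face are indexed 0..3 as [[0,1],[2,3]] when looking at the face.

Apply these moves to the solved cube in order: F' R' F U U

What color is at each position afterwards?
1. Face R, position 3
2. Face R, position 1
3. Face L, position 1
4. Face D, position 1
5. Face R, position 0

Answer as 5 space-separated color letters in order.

Answer: Y O R R O

Derivation:
After move 1 (F'): F=GGGG U=WWRR R=YRYR D=OOYY L=OWOW
After move 2 (R'): R=RRYY U=WBRB F=GWGR D=OGYG B=YBOB
After move 3 (F): F=GGRW U=WBWW R=RRBY D=YRYG L=OOOG
After move 4 (U): U=WWWB F=RRRW R=YBBY B=OOOB L=GGOG
After move 5 (U): U=WWBW F=YBRW R=OOBY B=GGOB L=RROG
Query 1: R[3] = Y
Query 2: R[1] = O
Query 3: L[1] = R
Query 4: D[1] = R
Query 5: R[0] = O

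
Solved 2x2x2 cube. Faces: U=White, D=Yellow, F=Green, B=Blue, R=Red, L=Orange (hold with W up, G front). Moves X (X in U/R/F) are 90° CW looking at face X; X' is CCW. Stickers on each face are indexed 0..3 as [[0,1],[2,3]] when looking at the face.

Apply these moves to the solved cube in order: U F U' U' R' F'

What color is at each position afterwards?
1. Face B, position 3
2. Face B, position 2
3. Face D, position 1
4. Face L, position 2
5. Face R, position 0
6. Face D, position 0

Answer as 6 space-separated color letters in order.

After move 1 (U): U=WWWW F=RRGG R=BBRR B=OOBB L=GGOO
After move 2 (F): F=GRGR U=WWOG R=WBWR D=RBYY L=GYOY
After move 3 (U'): U=WGWO F=GYGR R=GRWR B=WBBB L=OOOY
After move 4 (U'): U=GOWW F=OOGR R=GYWR B=GRBB L=WBOY
After move 5 (R'): R=YRGW U=GBWG F=OOGW D=ROYR B=YRBB
After move 6 (F'): F=OWOG U=GBYG R=ORRW D=BYYR L=WGOW
Query 1: B[3] = B
Query 2: B[2] = B
Query 3: D[1] = Y
Query 4: L[2] = O
Query 5: R[0] = O
Query 6: D[0] = B

Answer: B B Y O O B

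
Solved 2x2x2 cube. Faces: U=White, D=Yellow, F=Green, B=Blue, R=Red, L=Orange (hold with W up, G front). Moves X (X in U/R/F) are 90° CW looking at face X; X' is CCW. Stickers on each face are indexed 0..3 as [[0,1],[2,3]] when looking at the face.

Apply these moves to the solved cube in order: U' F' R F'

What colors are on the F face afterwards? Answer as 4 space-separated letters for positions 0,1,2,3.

After move 1 (U'): U=WWWW F=OOGG R=GGRR B=RRBB L=BBOO
After move 2 (F'): F=OGOG U=WWGR R=YGYR D=BOYY L=BWOW
After move 3 (R): R=YYRG U=WGGG F=OOOY D=BBYR B=RRWB
After move 4 (F'): F=OYOO U=WGYR R=BYBG D=WWYR L=BGOG
Query: F face = OYOO

Answer: O Y O O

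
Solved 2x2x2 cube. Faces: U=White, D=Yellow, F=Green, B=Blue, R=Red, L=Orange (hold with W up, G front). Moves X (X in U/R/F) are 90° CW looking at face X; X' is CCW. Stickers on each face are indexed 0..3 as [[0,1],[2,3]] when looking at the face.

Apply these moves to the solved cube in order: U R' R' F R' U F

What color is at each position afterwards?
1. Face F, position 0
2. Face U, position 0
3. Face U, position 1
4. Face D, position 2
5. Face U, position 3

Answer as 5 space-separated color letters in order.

After move 1 (U): U=WWWW F=RRGG R=BBRR B=OOBB L=GGOO
After move 2 (R'): R=BRBR U=WBWO F=RWGW D=YRYG B=YOYB
After move 3 (R'): R=RRBB U=WYWY F=RBGO D=YWYW B=GORB
After move 4 (F): F=GROB U=WYOG R=WRYB D=BRYW L=GYOW
After move 5 (R'): R=RBWY U=WROG F=GYOG D=BRYB B=WORB
After move 6 (U): U=OWGR F=RBOG R=WOWY B=GYRB L=GYOW
After move 7 (F): F=ORGB U=OWWY R=GORY D=WWYB L=GBOR
Query 1: F[0] = O
Query 2: U[0] = O
Query 3: U[1] = W
Query 4: D[2] = Y
Query 5: U[3] = Y

Answer: O O W Y Y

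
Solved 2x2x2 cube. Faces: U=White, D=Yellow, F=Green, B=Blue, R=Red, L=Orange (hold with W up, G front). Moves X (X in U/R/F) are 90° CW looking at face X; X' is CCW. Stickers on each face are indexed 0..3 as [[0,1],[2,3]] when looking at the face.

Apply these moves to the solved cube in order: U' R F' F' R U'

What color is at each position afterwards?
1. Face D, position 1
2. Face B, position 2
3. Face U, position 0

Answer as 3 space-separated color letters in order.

After move 1 (U'): U=WWWW F=OOGG R=GGRR B=RRBB L=BBOO
After move 2 (R): R=RGRG U=WOWG F=OYGY D=YBYR B=WRWB
After move 3 (F'): F=YYOG U=WORR R=BGYG D=BOYR L=BGOW
After move 4 (F'): F=YGYO U=WOBY R=OGBG D=GWYR L=BROR
After move 5 (R): R=BOGG U=WGBO F=YWYR D=GWYW B=YROB
After move 6 (U'): U=GOWB F=BRYR R=YWGG B=BOOB L=YROR
Query 1: D[1] = W
Query 2: B[2] = O
Query 3: U[0] = G

Answer: W O G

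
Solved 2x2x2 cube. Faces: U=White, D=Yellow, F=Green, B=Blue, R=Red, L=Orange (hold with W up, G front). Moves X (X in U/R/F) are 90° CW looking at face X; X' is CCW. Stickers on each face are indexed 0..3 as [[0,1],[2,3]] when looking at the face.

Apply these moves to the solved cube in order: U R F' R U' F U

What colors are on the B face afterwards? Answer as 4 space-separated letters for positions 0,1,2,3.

Answer: R G R B

Derivation:
After move 1 (U): U=WWWW F=RRGG R=BBRR B=OOBB L=GGOO
After move 2 (R): R=RBRB U=WRWG F=RYGY D=YBYO B=WOWB
After move 3 (F'): F=YYRG U=WRRR R=BBYB D=GOYO L=GGOW
After move 4 (R): R=YBBB U=WYRG F=YORO D=GWYW B=RORB
After move 5 (U'): U=YGWR F=GGRO R=YOBB B=YBRB L=ROOW
After move 6 (F): F=RGOG U=YGWO R=WORB D=BYYW L=RGOW
After move 7 (U): U=WYOG F=WOOG R=YBRB B=RGRB L=RGOW
Query: B face = RGRB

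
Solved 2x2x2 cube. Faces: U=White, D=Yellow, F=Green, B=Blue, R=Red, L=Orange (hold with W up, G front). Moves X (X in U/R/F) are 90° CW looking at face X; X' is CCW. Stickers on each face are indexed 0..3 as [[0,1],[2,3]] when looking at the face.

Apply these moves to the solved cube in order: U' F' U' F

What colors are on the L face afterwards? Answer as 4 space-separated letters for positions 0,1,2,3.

Answer: R B O O

Derivation:
After move 1 (U'): U=WWWW F=OOGG R=GGRR B=RRBB L=BBOO
After move 2 (F'): F=OGOG U=WWGR R=YGYR D=BOYY L=BWOW
After move 3 (U'): U=WRWG F=BWOG R=OGYR B=YGBB L=RROW
After move 4 (F): F=OBGW U=WRWR R=WGGR D=YOYY L=RBOO
Query: L face = RBOO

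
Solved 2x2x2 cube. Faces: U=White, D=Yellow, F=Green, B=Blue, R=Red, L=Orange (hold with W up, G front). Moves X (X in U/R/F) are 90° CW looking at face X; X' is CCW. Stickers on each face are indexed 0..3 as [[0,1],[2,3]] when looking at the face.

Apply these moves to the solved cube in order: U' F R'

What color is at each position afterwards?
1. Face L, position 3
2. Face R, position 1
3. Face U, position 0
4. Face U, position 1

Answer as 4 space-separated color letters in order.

Answer: Y R W B

Derivation:
After move 1 (U'): U=WWWW F=OOGG R=GGRR B=RRBB L=BBOO
After move 2 (F): F=GOGO U=WWOB R=WGWR D=RGYY L=BYOY
After move 3 (R'): R=GRWW U=WBOR F=GWGB D=ROYO B=YRGB
Query 1: L[3] = Y
Query 2: R[1] = R
Query 3: U[0] = W
Query 4: U[1] = B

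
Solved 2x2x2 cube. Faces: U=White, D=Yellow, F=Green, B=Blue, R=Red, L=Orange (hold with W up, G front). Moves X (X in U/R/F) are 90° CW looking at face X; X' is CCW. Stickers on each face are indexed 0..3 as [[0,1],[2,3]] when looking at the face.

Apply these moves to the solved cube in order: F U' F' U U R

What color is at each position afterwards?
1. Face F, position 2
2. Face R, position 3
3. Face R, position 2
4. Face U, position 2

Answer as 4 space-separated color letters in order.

After move 1 (F): F=GGGG U=WWOO R=WRWR D=RRYY L=OYOY
After move 2 (U'): U=WOWO F=OYGG R=GGWR B=WRBB L=BBOY
After move 3 (F'): F=YGOG U=WOGW R=RGRR D=BYYY L=BOOW
After move 4 (U): U=GWWO F=RGOG R=WRRR B=BOBB L=YGOW
After move 5 (U): U=WGOW F=WROG R=BORR B=YGBB L=RGOW
After move 6 (R): R=RBRO U=WROG F=WYOY D=BBYY B=WGGB
Query 1: F[2] = O
Query 2: R[3] = O
Query 3: R[2] = R
Query 4: U[2] = O

Answer: O O R O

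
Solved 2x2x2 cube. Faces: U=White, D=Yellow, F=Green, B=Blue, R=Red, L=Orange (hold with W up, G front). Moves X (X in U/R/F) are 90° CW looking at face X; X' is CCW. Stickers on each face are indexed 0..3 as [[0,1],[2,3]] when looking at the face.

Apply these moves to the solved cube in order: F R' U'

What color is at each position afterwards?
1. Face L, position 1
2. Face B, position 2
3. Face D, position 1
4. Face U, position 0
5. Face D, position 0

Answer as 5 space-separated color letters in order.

Answer: B R G B R

Derivation:
After move 1 (F): F=GGGG U=WWOO R=WRWR D=RRYY L=OYOY
After move 2 (R'): R=RRWW U=WBOB F=GWGO D=RGYG B=YBRB
After move 3 (U'): U=BBWO F=OYGO R=GWWW B=RRRB L=YBOY
Query 1: L[1] = B
Query 2: B[2] = R
Query 3: D[1] = G
Query 4: U[0] = B
Query 5: D[0] = R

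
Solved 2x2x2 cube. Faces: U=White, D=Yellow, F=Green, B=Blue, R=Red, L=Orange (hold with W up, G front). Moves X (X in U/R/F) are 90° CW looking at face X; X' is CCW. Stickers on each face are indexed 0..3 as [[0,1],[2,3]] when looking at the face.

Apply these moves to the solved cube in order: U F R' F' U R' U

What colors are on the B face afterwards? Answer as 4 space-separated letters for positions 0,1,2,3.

After move 1 (U): U=WWWW F=RRGG R=BBRR B=OOBB L=GGOO
After move 2 (F): F=GRGR U=WWOG R=WBWR D=RBYY L=GYOY
After move 3 (R'): R=BRWW U=WBOO F=GWGG D=RRYR B=YOBB
After move 4 (F'): F=WGGG U=WBBW R=RRRW D=YYYR L=GOOO
After move 5 (U): U=BWWB F=RRGG R=YORW B=GOBB L=WGOO
After move 6 (R'): R=OWYR U=BBWG F=RWGB D=YRYG B=ROYB
After move 7 (U): U=WBGB F=OWGB R=ROYR B=WGYB L=RWOO
Query: B face = WGYB

Answer: W G Y B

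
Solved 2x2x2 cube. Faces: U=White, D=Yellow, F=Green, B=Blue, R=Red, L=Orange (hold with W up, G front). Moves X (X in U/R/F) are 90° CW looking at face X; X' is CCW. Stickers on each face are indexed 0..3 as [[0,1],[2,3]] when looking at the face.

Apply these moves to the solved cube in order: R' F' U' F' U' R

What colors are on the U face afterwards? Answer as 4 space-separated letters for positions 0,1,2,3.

Answer: R R B G

Derivation:
After move 1 (R'): R=RRRR U=WBWB F=GWGW D=YGYG B=YBYB
After move 2 (F'): F=WWGG U=WBRR R=GRYR D=OOYG L=OBOW
After move 3 (U'): U=BRWR F=OBGG R=WWYR B=GRYB L=YBOW
After move 4 (F'): F=BGOG U=BRWY R=OWOR D=BWYG L=YROW
After move 5 (U'): U=RYBW F=YROG R=BGOR B=OWYB L=GROW
After move 6 (R): R=OBRG U=RRBG F=YWOG D=BYYO B=WWYB
Query: U face = RRBG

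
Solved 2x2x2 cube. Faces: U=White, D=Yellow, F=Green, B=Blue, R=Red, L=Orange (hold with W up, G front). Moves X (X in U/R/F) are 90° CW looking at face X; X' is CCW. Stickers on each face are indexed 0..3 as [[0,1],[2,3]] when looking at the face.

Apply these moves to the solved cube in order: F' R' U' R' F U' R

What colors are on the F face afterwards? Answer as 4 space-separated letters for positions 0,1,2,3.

Answer: Y W R R

Derivation:
After move 1 (F'): F=GGGG U=WWRR R=YRYR D=OOYY L=OWOW
After move 2 (R'): R=RRYY U=WBRB F=GWGR D=OGYG B=YBOB
After move 3 (U'): U=BBWR F=OWGR R=GWYY B=RROB L=YBOW
After move 4 (R'): R=WYGY U=BOWR F=OBGR D=OWYR B=GRGB
After move 5 (F): F=GORB U=BOWB R=WYRY D=GWYR L=YOOW
After move 6 (U'): U=OBBW F=YORB R=GORY B=WYGB L=GROW
After move 7 (R): R=RGYO U=OOBB F=YWRR D=GGYW B=WYBB
Query: F face = YWRR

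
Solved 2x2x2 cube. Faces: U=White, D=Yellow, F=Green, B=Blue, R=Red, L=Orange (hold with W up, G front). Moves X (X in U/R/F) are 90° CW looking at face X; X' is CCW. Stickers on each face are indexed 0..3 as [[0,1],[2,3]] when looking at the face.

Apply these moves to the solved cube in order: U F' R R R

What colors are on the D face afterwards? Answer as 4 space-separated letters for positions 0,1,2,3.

Answer: G G Y G

Derivation:
After move 1 (U): U=WWWW F=RRGG R=BBRR B=OOBB L=GGOO
After move 2 (F'): F=RGRG U=WWBR R=YBYR D=GOYY L=GWOW
After move 3 (R): R=YYRB U=WGBG F=RORY D=GBYO B=ROWB
After move 4 (R): R=RYBY U=WOBY F=RBRO D=GWYR B=GOGB
After move 5 (R): R=BRYY U=WBBO F=RWRR D=GGYG B=YOOB
Query: D face = GGYG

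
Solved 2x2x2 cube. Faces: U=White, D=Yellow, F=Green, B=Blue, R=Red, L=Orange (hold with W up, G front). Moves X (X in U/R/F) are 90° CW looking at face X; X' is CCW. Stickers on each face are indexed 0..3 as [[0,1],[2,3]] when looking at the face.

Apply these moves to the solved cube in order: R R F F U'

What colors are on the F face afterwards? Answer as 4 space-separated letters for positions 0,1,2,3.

Answer: O R B G

Derivation:
After move 1 (R): R=RRRR U=WGWG F=GYGY D=YBYB B=WBWB
After move 2 (R): R=RRRR U=WYWY F=GBGB D=YWYW B=GBGB
After move 3 (F): F=GGBB U=WYOO R=WRYR D=RRYW L=OYOW
After move 4 (F): F=BGBG U=WYWY R=OROR D=YWYW L=OROR
After move 5 (U'): U=YYWW F=ORBG R=BGOR B=ORGB L=GBOR
Query: F face = ORBG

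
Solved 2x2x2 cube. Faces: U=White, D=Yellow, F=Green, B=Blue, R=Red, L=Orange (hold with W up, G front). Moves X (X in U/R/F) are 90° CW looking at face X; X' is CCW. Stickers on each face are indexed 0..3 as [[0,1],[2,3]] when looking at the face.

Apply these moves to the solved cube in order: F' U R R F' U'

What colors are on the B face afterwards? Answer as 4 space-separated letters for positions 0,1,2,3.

After move 1 (F'): F=GGGG U=WWRR R=YRYR D=OOYY L=OWOW
After move 2 (U): U=RWRW F=YRGG R=BBYR B=OWBB L=GGOW
After move 3 (R): R=YBRB U=RRRG F=YOGY D=OBYO B=WWWB
After move 4 (R): R=RYBB U=RORY F=YBGO D=OWYW B=GWRB
After move 5 (F'): F=BOYG U=RORB R=WYOB D=GWYW L=GYOR
After move 6 (U'): U=OBRR F=GYYG R=BOOB B=WYRB L=GWOR
Query: B face = WYRB

Answer: W Y R B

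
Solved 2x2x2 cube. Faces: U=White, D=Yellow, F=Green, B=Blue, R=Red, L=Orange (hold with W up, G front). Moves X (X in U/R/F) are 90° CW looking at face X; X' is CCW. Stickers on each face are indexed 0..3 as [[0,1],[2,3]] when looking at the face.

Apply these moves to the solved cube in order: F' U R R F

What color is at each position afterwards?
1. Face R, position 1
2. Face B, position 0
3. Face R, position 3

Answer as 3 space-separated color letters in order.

After move 1 (F'): F=GGGG U=WWRR R=YRYR D=OOYY L=OWOW
After move 2 (U): U=RWRW F=YRGG R=BBYR B=OWBB L=GGOW
After move 3 (R): R=YBRB U=RRRG F=YOGY D=OBYO B=WWWB
After move 4 (R): R=RYBB U=RORY F=YBGO D=OWYW B=GWRB
After move 5 (F): F=GYOB U=ROWG R=RYYB D=BRYW L=GOOW
Query 1: R[1] = Y
Query 2: B[0] = G
Query 3: R[3] = B

Answer: Y G B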